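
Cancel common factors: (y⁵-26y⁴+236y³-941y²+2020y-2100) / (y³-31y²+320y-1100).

(y³-6y²+16y-21)/(y-11)

Repeated division with remainder:
  y⁵-26y⁴+236y³-941y²+2020y-2100 = (y²+5y+71)(y³-31y²+320y-1100) + (760y²-15200y+76000)
  y³-31y²+320y-1100 = ((1/760)y-11/760)(760y²-15200y+76000) + (0)
Last nonzero remainder: 760y²-15200y+76000. Dividing through by 760 gives the monic gcd y²-20y+100.
Cancel y²-20y+100 from numerator and denominator to get the reduced form.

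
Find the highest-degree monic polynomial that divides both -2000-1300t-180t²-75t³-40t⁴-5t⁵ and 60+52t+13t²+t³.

10+7t+t²

Repeated division with remainder:
  -5t⁵-40t⁴-75t³-180t²-1300t-2000 = (-5t²+25t-140)(t³+13t²+52t+60) + (640t²+4480t+6400)
  t³+13t²+52t+60 = ((1/640)t+3/320)(640t²+4480t+6400) + (0)
Last nonzero remainder: 640t²+4480t+6400. Dividing through by 640 gives the monic gcd t²+7t+10.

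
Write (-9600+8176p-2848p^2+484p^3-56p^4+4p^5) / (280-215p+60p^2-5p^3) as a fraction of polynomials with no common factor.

(1200-272p+36p^2-4p^3)/(-35+5p)

By polynomial division,
  4p^5-56p^4+484p^3-2848p^2+8176p-9600 = (-(4/5)p^2+(8/5)p-216/5)(-5p^3+60p^2-215p+280) + (312p^2-1560p+2496)
  -5p^3+60p^2-215p+280 = (-(5/312)p+35/312)(312p^2-1560p+2496) + (0)
Last nonzero remainder: 312p^2-1560p+2496. Dividing through by 312 gives the monic gcd p^2-5p+8.
Cancel p^2-5p+8 from numerator and denominator to get the reduced form.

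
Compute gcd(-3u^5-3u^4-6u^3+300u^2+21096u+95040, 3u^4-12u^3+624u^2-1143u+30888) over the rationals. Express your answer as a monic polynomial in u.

u^2-u+88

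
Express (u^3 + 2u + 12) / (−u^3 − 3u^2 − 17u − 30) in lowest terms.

(−u^2 + 2u − 6)/(u^2 + u + 15)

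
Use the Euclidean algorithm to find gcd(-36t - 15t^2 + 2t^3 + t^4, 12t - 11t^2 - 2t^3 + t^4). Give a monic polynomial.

Euclidean algorithm in ℚ[t]:
  t^4 + 2t^3 - 15t^2 - 36t = (t^4 - 2t^3 - 11t^2 + 12t) + (4t^3 - 4t^2 - 48t)
  t^4 - 2t^3 - 11t^2 + 12t = ((1/4)t - 1/4)(4t^3 - 4t^2 - 48t) + (0)
Last nonzero remainder: 4t^3 - 4t^2 - 48t. Dividing through by 4 gives the monic gcd t^3 - t^2 - 12t.

-12t - t^2 + t^3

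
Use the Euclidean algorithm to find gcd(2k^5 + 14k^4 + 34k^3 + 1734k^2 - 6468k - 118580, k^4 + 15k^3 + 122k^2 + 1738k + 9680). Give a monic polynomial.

Apply the Euclidean algorithm:
  2k^5 + 14k^4 + 34k^3 + 1734k^2 - 6468k - 118580 = (2k - 16)(k^4 + 15k^3 + 122k^2 + 1738k + 9680) + (30k^3 + 210k^2 + 1980k + 36300)
  k^4 + 15k^3 + 122k^2 + 1738k + 9680 = ((1/30)k + 4/15)(30k^3 + 210k^2 + 1980k + 36300) + (0)
Last nonzero remainder: 30k^3 + 210k^2 + 1980k + 36300. Dividing through by 30 gives the monic gcd k^3 + 7k^2 + 66k + 1210.

k^3 + 7k^2 + 66k + 1210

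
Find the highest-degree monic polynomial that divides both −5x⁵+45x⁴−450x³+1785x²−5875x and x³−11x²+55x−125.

By polynomial division,
  −5x⁵+45x⁴−450x³+1785x²−5875x = (−5x²−10x−285)(x³−11x²+55x−125) + (−1425x²+8550x−35625)
  x³−11x²+55x−125 = (−(1/1425)x+1/285)(−1425x²+8550x−35625) + (0)
Last nonzero remainder: −1425x²+8550x−35625. Dividing through by −1425 gives the monic gcd x²−6x+25.

x²−6x+25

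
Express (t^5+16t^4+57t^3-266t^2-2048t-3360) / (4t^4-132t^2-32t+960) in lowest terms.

(t^2+13t+42)/(4t-12)

Euclidean algorithm in ℚ[t]:
  t^5+16t^4+57t^3-266t^2-2048t-3360 = ((1/4)t+4)(4t^4-132t^2-32t+960) + (90t^3+270t^2-2160t-7200)
  4t^4-132t^2-32t+960 = ((2/45)t-2/15)(90t^3+270t^2-2160t-7200) + (0)
Last nonzero remainder: 90t^3+270t^2-2160t-7200. Dividing through by 90 gives the monic gcd t^3+3t^2-24t-80.
Cancel t^3+3t^2-24t-80 from numerator and denominator to get the reduced form.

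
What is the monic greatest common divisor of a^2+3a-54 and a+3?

Apply the Euclidean algorithm:
  a^2+3a-54 = (a)(a+3) + (-54)
  a+3 = (-(1/54)a-1/18)(-54) + (0)
The last nonzero remainder is the constant -54, so the polynomials are coprime and gcd = 1.

1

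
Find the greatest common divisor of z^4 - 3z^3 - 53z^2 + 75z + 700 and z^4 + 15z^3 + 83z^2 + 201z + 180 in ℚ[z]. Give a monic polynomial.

z^2 + 9z + 20

By polynomial division,
  z^4 - 3z^3 - 53z^2 + 75z + 700 = (z^4 + 15z^3 + 83z^2 + 201z + 180) + (-18z^3 - 136z^2 - 126z + 520)
  z^4 + 15z^3 + 83z^2 + 201z + 180 = (-(1/18)z - 67/162)(-18z^3 - 136z^2 - 126z + 520) + ((1600/81)z^2 + (1600/9)z + 32000/81)
  -18z^3 - 136z^2 - 126z + 520 = (-(729/800)z + 1053/800)((1600/81)z^2 + (1600/9)z + 32000/81) + (0)
Last nonzero remainder: (1600/81)z^2 + (1600/9)z + 32000/81. Dividing through by 1600/81 gives the monic gcd z^2 + 9z + 20.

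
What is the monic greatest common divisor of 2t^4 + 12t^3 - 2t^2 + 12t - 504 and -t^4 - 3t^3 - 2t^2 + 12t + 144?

t^3 - t^2 + 6t - 36

Apply the Euclidean algorithm:
  2t^4 + 12t^3 - 2t^2 + 12t - 504 = (-2)(-t^4 - 3t^3 - 2t^2 + 12t + 144) + (6t^3 - 6t^2 + 36t - 216)
  -t^4 - 3t^3 - 2t^2 + 12t + 144 = (-(1/6)t - 2/3)(6t^3 - 6t^2 + 36t - 216) + (0)
Last nonzero remainder: 6t^3 - 6t^2 + 36t - 216. Dividing through by 6 gives the monic gcd t^3 - t^2 + 6t - 36.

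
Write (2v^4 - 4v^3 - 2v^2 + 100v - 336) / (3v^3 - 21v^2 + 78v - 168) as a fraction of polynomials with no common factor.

By polynomial division,
  2v^4 - 4v^3 - 2v^2 + 100v - 336 = ((2/3)v + 10/3)(3v^3 - 21v^2 + 78v - 168) + (16v^2 - 48v + 224)
  3v^3 - 21v^2 + 78v - 168 = ((3/16)v - 3/4)(16v^2 - 48v + 224) + (0)
Last nonzero remainder: 16v^2 - 48v + 224. Dividing through by 16 gives the monic gcd v^2 - 3v + 14.
Cancel v^2 - 3v + 14 from numerator and denominator to get the reduced form.

(2v^2 + 2v - 24)/(3v - 12)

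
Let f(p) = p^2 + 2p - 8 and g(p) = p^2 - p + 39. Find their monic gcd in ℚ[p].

1

Apply the Euclidean algorithm:
  p^2 + 2p - 8 = (p^2 - p + 39) + (3p - 47)
  p^2 - p + 39 = ((1/3)p + 44/9)(3p - 47) + (2419/9)
  3p - 47 = ((27/2419)p - 423/2419)(2419/9) + (0)
The last nonzero remainder is the constant 2419/9, so the polynomials are coprime and gcd = 1.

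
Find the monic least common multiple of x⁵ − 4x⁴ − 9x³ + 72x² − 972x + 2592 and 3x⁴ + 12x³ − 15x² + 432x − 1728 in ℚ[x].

Apply the Euclidean algorithm:
  x⁵ − 4x⁴ − 9x³ + 72x² − 972x + 2592 = ((1/3)x − 8/3)(3x⁴ + 12x³ − 15x² + 432x − 1728) + (28x³ − 112x² + 756x − 2016)
  3x⁴ + 12x³ − 15x² + 432x − 1728 = ((3/28)x + 6/7)(28x³ − 112x² + 756x − 2016) + (0)
Last nonzero remainder: 28x³ − 112x² + 756x − 2016. Dividing through by 28 gives the monic gcd x³ − 4x² + 27x − 72.
Then lcm(f, g) = f·g / gcd(f, g); expanding and making the result monic gives the answer.

x⁶ + 4x⁵ − 41x⁴ − 396x² − 5184x + 20736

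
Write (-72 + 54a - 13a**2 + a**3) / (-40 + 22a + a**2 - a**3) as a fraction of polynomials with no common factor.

Repeated division with remainder:
  a**3 - 13a**2 + 54a - 72 = (-1)(-a**3 + a**2 + 22a - 40) + (-12a**2 + 76a - 112)
  -a**3 + a**2 + 22a - 40 = ((1/12)a + 4/9)(-12a**2 + 76a - 112) + (-(22/9)a + 88/9)
  -12a**2 + 76a - 112 = ((54/11)a - 126/11)(-(22/9)a + 88/9) + (0)
Last nonzero remainder: -(22/9)a + 88/9. Dividing through by -22/9 gives the monic gcd a - 4.
Cancel a - 4 from numerator and denominator to get the reduced form.

(-18 + 9a - a**2)/(-10 + 3a + a**2)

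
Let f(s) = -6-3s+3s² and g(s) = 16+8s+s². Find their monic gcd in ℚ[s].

1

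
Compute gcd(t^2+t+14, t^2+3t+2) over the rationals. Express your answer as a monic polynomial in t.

Euclidean algorithm in ℚ[t]:
  t^2+t+14 = (t^2+3t+2) + (-2t+12)
  t^2+3t+2 = (-(1/2)t-9/2)(-2t+12) + (56)
  -2t+12 = (-(1/28)t+3/14)(56) + (0)
The last nonzero remainder is the constant 56, so the polynomials are coprime and gcd = 1.

1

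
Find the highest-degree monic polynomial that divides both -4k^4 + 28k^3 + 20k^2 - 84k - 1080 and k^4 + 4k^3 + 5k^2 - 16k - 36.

Euclidean algorithm in ℚ[k]:
  -4k^4 + 28k^3 + 20k^2 - 84k - 1080 = (-4)(k^4 + 4k^3 + 5k^2 - 16k - 36) + (44k^3 + 40k^2 - 148k - 1224)
  k^4 + 4k^3 + 5k^2 - 16k - 36 = ((1/44)k + 17/242)(44k^3 + 40k^2 - 148k - 1224) + ((672/121)k^2 + (2688/121)k + 6048/121)
  44k^3 + 40k^2 - 148k - 1224 = ((1331/168)k - 2057/84)((672/121)k^2 + (2688/121)k + 6048/121) + (0)
Last nonzero remainder: (672/121)k^2 + (2688/121)k + 6048/121. Dividing through by 672/121 gives the monic gcd k^2 + 4k + 9.

k^2 + 4k + 9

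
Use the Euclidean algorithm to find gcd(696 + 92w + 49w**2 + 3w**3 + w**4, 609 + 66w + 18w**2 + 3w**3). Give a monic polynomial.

Repeated division with remainder:
  w**4 + 3w**3 + 49w**2 + 92w + 696 = ((1/3)w - 1)(3w**3 + 18w**2 + 66w + 609) + (45w**2 - 45w + 1305)
  3w**3 + 18w**2 + 66w + 609 = ((1/15)w + 7/15)(45w**2 - 45w + 1305) + (0)
Last nonzero remainder: 45w**2 - 45w + 1305. Dividing through by 45 gives the monic gcd w**2 - w + 29.

29 - w + w**2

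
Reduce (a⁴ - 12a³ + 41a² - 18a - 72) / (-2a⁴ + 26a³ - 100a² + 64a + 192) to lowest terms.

(-a + 3)/(2a - 8)

By polynomial division,
  a⁴ - 12a³ + 41a² - 18a - 72 = (-1/2)(-2a⁴ + 26a³ - 100a² + 64a + 192) + (a³ - 9a² + 14a + 24)
  -2a⁴ + 26a³ - 100a² + 64a + 192 = (-2a + 8)(a³ - 9a² + 14a + 24) + (0)
The last nonzero remainder a³ - 9a² + 14a + 24 is already monic.
Cancel a³ - 9a² + 14a + 24 from numerator and denominator to get the reduced form.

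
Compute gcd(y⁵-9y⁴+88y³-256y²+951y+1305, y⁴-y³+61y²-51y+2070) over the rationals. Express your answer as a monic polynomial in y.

y²-6y+45

Repeated division with remainder:
  y⁵-9y⁴+88y³-256y²+951y+1305 = (y-8)(y⁴-y³+61y²-51y+2070) + (19y³+283y²-1527y+17865)
  y⁴-y³+61y²-51y+2070 = ((1/19)y-302/361)(19y³+283y²-1527y+17865) + ((136500/361)y²-(819000/361)y+6142500/361)
  19y³+283y²-1527y+17865 = ((6859/136500)y+143317/136500)((136500/361)y²-(819000/361)y+6142500/361) + (0)
Last nonzero remainder: (136500/361)y²-(819000/361)y+6142500/361. Dividing through by 136500/361 gives the monic gcd y²-6y+45.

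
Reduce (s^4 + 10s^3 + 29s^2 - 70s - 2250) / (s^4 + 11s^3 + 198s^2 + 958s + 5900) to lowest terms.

By polynomial division,
  s^4 + 10s^3 + 29s^2 - 70s - 2250 = (s^4 + 11s^3 + 198s^2 + 958s + 5900) + (-s^3 - 169s^2 - 1028s - 8150)
  s^4 + 11s^3 + 198s^2 + 958s + 5900 = (-s + 158)(-s^3 - 169s^2 - 1028s - 8150) + (25872s^2 + 155232s + 1293600)
  -s^3 - 169s^2 - 1028s - 8150 = (-(1/25872)s - 163/25872)(25872s^2 + 155232s + 1293600) + (0)
Last nonzero remainder: 25872s^2 + 155232s + 1293600. Dividing through by 25872 gives the monic gcd s^2 + 6s + 50.
Cancel s^2 + 6s + 50 from numerator and denominator to get the reduced form.

(s^2 + 4s - 45)/(s^2 + 5s + 118)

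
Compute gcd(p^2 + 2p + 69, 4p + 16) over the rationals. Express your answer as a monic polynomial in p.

1

Apply the Euclidean algorithm:
  p^2 + 2p + 69 = ((1/4)p − 1/2)(4p + 16) + (77)
  4p + 16 = ((4/77)p + 16/77)(77) + (0)
The last nonzero remainder is the constant 77, so the polynomials are coprime and gcd = 1.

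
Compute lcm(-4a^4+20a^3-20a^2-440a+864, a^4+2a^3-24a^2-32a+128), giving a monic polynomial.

a^6-5a^5-11a^4+190a^3-296a^2-1760a+3456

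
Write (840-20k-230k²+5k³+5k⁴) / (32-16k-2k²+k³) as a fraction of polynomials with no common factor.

(-420-200k+15k²+5k³)/(-16+k²)

By polynomial division,
  5k⁴+5k³-230k²-20k+840 = (5k+15)(k³-2k²-16k+32) + (-120k²+60k+360)
  k³-2k²-16k+32 = (-(1/120)k+1/80)(-120k²+60k+360) + (-(55/4)k+55/2)
  -120k²+60k+360 = ((96/11)k+144/11)(-(55/4)k+55/2) + (0)
Last nonzero remainder: -(55/4)k+55/2. Dividing through by -55/4 gives the monic gcd k-2.
Cancel k-2 from numerator and denominator to get the reduced form.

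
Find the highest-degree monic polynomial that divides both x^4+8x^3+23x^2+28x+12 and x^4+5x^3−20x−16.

x^2+3x+2

Repeated division with remainder:
  x^4+8x^3+23x^2+28x+12 = (x^4+5x^3−20x−16) + (3x^3+23x^2+48x+28)
  x^4+5x^3−20x−16 = ((1/3)x−8/9)(3x^3+23x^2+48x+28) + ((40/9)x^2+(40/3)x+80/9)
  3x^3+23x^2+48x+28 = ((27/40)x+63/20)((40/9)x^2+(40/3)x+80/9) + (0)
Last nonzero remainder: (40/9)x^2+(40/3)x+80/9. Dividing through by 40/9 gives the monic gcd x^2+3x+2.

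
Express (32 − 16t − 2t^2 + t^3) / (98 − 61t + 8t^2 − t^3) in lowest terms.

Apply the Euclidean algorithm:
  t^3 − 2t^2 − 16t + 32 = (−1)(−t^3 + 8t^2 − 61t + 98) + (6t^2 − 77t + 130)
  −t^3 + 8t^2 − 61t + 98 = (−(1/6)t − 29/36)(6t^2 − 77t + 130) + (−(3649/36)t + 3649/18)
  6t^2 − 77t + 130 = (−(216/3649)t + 2340/3649)(−(3649/36)t + 3649/18) + (0)
Last nonzero remainder: −(3649/36)t + 3649/18. Dividing through by −3649/36 gives the monic gcd t − 2.
Cancel t − 2 from numerator and denominator to get the reduced form.

(16 − t^2)/(49 − 6t + t^2)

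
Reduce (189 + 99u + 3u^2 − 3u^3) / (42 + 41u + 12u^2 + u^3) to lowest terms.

Euclidean algorithm in ℚ[u]:
  −3u^3 + 3u^2 + 99u + 189 = (−3)(u^3 + 12u^2 + 41u + 42) + (39u^2 + 222u + 315)
  u^3 + 12u^2 + 41u + 42 = ((1/39)u + 82/507)(39u^2 + 222u + 315) + (−(504/169)u − 1512/169)
  39u^2 + 222u + 315 = (−(2197/168)u − 845/24)(−(504/169)u − 1512/169) + (0)
Last nonzero remainder: −(504/169)u − 1512/169. Dividing through by −504/169 gives the monic gcd u + 3.
Cancel u + 3 from numerator and denominator to get the reduced form.

(63 + 12u − 3u^2)/(14 + 9u + u^2)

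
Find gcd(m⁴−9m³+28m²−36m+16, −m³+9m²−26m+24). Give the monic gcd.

Repeated division with remainder:
  m⁴−9m³+28m²−36m+16 = (−m)(−m³+9m²−26m+24) + (2m²−12m+16)
  −m³+9m²−26m+24 = (−(1/2)m+3/2)(2m²−12m+16) + (0)
Last nonzero remainder: 2m²−12m+16. Dividing through by 2 gives the monic gcd m²−6m+8.

m²−6m+8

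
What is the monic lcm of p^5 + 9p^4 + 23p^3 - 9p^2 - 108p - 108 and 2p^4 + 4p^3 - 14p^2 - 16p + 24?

By polynomial division,
  p^5 + 9p^4 + 23p^3 - 9p^2 - 108p - 108 = ((1/2)p + 7/2)(2p^4 + 4p^3 - 14p^2 - 16p + 24) + (16p^3 + 48p^2 - 64p - 192)
  2p^4 + 4p^3 - 14p^2 - 16p + 24 = ((1/8)p - 1/8)(16p^3 + 48p^2 - 64p - 192) + (0)
Last nonzero remainder: 16p^3 + 48p^2 - 64p - 192. Dividing through by 16 gives the monic gcd p^3 + 3p^2 - 4p - 12.
Then lcm(f, g) = f·g / gcd(f, g); expanding and making the result monic gives the answer.

p^6 + 8p^5 + 14p^4 - 32p^3 - 99p^2 + 108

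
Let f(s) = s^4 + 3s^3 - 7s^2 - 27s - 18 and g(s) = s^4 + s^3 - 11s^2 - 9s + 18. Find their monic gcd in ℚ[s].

s^3 + 2s^2 - 9s - 18

Apply the Euclidean algorithm:
  s^4 + 3s^3 - 7s^2 - 27s - 18 = (s^4 + s^3 - 11s^2 - 9s + 18) + (2s^3 + 4s^2 - 18s - 36)
  s^4 + s^3 - 11s^2 - 9s + 18 = ((1/2)s - 1/2)(2s^3 + 4s^2 - 18s - 36) + (0)
Last nonzero remainder: 2s^3 + 4s^2 - 18s - 36. Dividing through by 2 gives the monic gcd s^3 + 2s^2 - 9s - 18.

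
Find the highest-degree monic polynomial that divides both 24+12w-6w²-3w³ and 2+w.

Apply the Euclidean algorithm:
  -3w³-6w²+12w+24 = (-3w²+12)(w+2) + (0)
The last nonzero remainder w+2 is already monic.

2+w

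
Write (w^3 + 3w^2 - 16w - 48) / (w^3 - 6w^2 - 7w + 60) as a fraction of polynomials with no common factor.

(w + 4)/(w - 5)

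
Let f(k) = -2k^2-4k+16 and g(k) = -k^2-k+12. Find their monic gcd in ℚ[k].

k+4

Repeated division with remainder:
  -2k^2-4k+16 = (2)(-k^2-k+12) + (-2k-8)
  -k^2-k+12 = ((1/2)k-3/2)(-2k-8) + (0)
Last nonzero remainder: -2k-8. Dividing through by -2 gives the monic gcd k+4.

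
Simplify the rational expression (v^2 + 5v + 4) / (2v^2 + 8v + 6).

(v + 4)/(2v + 6)

Repeated division with remainder:
  v^2 + 5v + 4 = (1/2)(2v^2 + 8v + 6) + (v + 1)
  2v^2 + 8v + 6 = (2v + 6)(v + 1) + (0)
The last nonzero remainder v + 1 is already monic.
Cancel v + 1 from numerator and denominator to get the reduced form.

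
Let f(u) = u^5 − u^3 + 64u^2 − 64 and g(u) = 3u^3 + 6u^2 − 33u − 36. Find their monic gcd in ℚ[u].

u^2 + 5u + 4

By polynomial division,
  u^5 − u^3 + 64u^2 − 64 = ((1/3)u^2 − (2/3)u + 14/3)(3u^3 + 6u^2 − 33u − 36) + (26u^2 + 130u + 104)
  3u^3 + 6u^2 − 33u − 36 = ((3/26)u − 9/26)(26u^2 + 130u + 104) + (0)
Last nonzero remainder: 26u^2 + 130u + 104. Dividing through by 26 gives the monic gcd u^2 + 5u + 4.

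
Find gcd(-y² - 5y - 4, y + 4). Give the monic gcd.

y + 4

By polynomial division,
  -y² - 5y - 4 = (-y - 1)(y + 4) + (0)
The last nonzero remainder y + 4 is already monic.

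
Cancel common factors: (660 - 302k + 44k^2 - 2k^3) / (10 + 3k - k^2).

Repeated division with remainder:
  -2k^3 + 44k^2 - 302k + 660 = (2k - 38)(-k^2 + 3k + 10) + (-208k + 1040)
  -k^2 + 3k + 10 = ((1/208)k + 1/104)(-208k + 1040) + (0)
Last nonzero remainder: -208k + 1040. Dividing through by -208 gives the monic gcd k - 5.
Cancel k - 5 from numerator and denominator to get the reduced form.

(132 - 34k + 2k^2)/(2 + k)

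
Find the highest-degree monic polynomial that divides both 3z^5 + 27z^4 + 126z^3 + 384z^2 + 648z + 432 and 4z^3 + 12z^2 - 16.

z^2 + 4z + 4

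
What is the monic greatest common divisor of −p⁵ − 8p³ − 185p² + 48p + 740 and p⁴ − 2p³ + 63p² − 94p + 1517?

Repeated division with remainder:
  −p⁵ − 8p³ − 185p² + 48p + 740 = (−p − 2)(p⁴ − 2p³ + 63p² − 94p + 1517) + (51p³ − 153p² + 1377p + 3774)
  p⁴ − 2p³ + 63p² − 94p + 1517 = ((1/51)p + 1/51)(51p³ − 153p² + 1377p + 3774) + (39p² − 195p + 1443)
  51p³ − 153p² + 1377p + 3774 = ((17/13)p + 34/13)(39p² − 195p + 1443) + (0)
Last nonzero remainder: 39p² − 195p + 1443. Dividing through by 39 gives the monic gcd p² − 5p + 37.

p² − 5p + 37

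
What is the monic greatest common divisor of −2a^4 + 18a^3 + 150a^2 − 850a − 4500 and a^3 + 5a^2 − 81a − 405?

a^2 − 4a − 45

Apply the Euclidean algorithm:
  −2a^4 + 18a^3 + 150a^2 − 850a − 4500 = (−2a + 28)(a^3 + 5a^2 − 81a − 405) + (−152a^2 + 608a + 6840)
  a^3 + 5a^2 − 81a − 405 = (−(1/152)a − 9/152)(−152a^2 + 608a + 6840) + (0)
Last nonzero remainder: −152a^2 + 608a + 6840. Dividing through by −152 gives the monic gcd a^2 − 4a − 45.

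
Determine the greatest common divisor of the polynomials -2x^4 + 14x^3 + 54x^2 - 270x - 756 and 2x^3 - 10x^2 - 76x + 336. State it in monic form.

By polynomial division,
  -2x^4 + 14x^3 + 54x^2 - 270x - 756 = (-x + 2)(2x^3 - 10x^2 - 76x + 336) + (-2x^2 + 218x - 1428)
  2x^3 - 10x^2 - 76x + 336 = (-x - 104)(-2x^2 + 218x - 1428) + (21168x - 148176)
  -2x^2 + 218x - 1428 = (-(1/10584)x + 17/1764)(21168x - 148176) + (0)
Last nonzero remainder: 21168x - 148176. Dividing through by 21168 gives the monic gcd x - 7.

x - 7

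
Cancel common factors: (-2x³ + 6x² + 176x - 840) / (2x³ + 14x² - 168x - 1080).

(-x² + 13x - 42)/(x² - 3x - 54)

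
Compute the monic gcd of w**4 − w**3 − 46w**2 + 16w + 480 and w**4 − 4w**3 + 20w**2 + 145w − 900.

w**2 + w − 20

Repeated division with remainder:
  w**4 − w**3 − 46w**2 + 16w + 480 = (w**4 − 4w**3 + 20w**2 + 145w − 900) + (3w**3 − 66w**2 − 129w + 1380)
  w**4 − 4w**3 + 20w**2 + 145w − 900 = ((1/3)w + 6)(3w**3 − 66w**2 − 129w + 1380) + (459w**2 + 459w − 9180)
  3w**3 − 66w**2 − 129w + 1380 = ((1/153)w − 23/153)(459w**2 + 459w − 9180) + (0)
Last nonzero remainder: 459w**2 + 459w − 9180. Dividing through by 459 gives the monic gcd w**2 + w − 20.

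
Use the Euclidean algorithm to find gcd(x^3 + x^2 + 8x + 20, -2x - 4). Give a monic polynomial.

x + 2

Repeated division with remainder:
  x^3 + x^2 + 8x + 20 = (-(1/2)x^2 + (1/2)x - 5)(-2x - 4) + (0)
Last nonzero remainder: -2x - 4. Dividing through by -2 gives the monic gcd x + 2.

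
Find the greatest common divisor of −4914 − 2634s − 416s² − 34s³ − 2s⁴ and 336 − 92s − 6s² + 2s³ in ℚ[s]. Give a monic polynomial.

7 + s

By polynomial division,
  −2s⁴ − 34s³ − 416s² − 2634s − 4914 = (−s − 20)(2s³ − 6s² − 92s + 336) + (−628s² − 4138s + 1806)
  2s³ − 6s² − 92s + 336 = (−(1/314)s + 3011/98596)(−628s² − 4138s + 1806) + ((1977885/49298)s + 13845195/49298)
  −628s² − 4138s + 1806 = (−(30959144/1977885)s + 4239628/659295)((1977885/49298)s + 13845195/49298) + (0)
Last nonzero remainder: (1977885/49298)s + 13845195/49298. Dividing through by 1977885/49298 gives the monic gcd s + 7.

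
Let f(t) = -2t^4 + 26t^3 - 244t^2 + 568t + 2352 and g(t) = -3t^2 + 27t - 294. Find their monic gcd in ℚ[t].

t^2 - 9t + 98

Apply the Euclidean algorithm:
  -2t^4 + 26t^3 - 244t^2 + 568t + 2352 = ((2/3)t^2 - (8/3)t - 8)(-3t^2 + 27t - 294) + (0)
Last nonzero remainder: -3t^2 + 27t - 294. Dividing through by -3 gives the monic gcd t^2 - 9t + 98.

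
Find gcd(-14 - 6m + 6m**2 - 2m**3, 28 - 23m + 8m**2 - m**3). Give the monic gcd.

7 - 4m + m**2

By polynomial division,
  -2m**3 + 6m**2 - 6m - 14 = (2)(-m**3 + 8m**2 - 23m + 28) + (-10m**2 + 40m - 70)
  -m**3 + 8m**2 - 23m + 28 = ((1/10)m - 2/5)(-10m**2 + 40m - 70) + (0)
Last nonzero remainder: -10m**2 + 40m - 70. Dividing through by -10 gives the monic gcd m**2 - 4m + 7.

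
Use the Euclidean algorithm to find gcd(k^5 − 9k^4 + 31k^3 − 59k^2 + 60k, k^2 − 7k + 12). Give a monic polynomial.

k^2 − 7k + 12

Euclidean algorithm in ℚ[k]:
  k^5 − 9k^4 + 31k^3 − 59k^2 + 60k = (k^3 − 2k^2 + 5k)(k^2 − 7k + 12) + (0)
The last nonzero remainder k^2 − 7k + 12 is already monic.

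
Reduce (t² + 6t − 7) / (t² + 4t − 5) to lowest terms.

(t + 7)/(t + 5)

Apply the Euclidean algorithm:
  t² + 6t − 7 = (t² + 4t − 5) + (2t − 2)
  t² + 4t − 5 = ((1/2)t + 5/2)(2t − 2) + (0)
Last nonzero remainder: 2t − 2. Dividing through by 2 gives the monic gcd t − 1.
Cancel t − 1 from numerator and denominator to get the reduced form.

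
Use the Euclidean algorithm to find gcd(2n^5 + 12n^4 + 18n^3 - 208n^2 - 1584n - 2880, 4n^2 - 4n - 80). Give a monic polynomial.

Apply the Euclidean algorithm:
  2n^5 + 12n^4 + 18n^3 - 208n^2 - 1584n - 2880 = ((1/2)n^3 + (7/2)n^2 + 18n + 36)(4n^2 - 4n - 80) + (0)
Last nonzero remainder: 4n^2 - 4n - 80. Dividing through by 4 gives the monic gcd n^2 - n - 20.

n^2 - n - 20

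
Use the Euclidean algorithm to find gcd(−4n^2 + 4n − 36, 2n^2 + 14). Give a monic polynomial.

Repeated division with remainder:
  −4n^2 + 4n − 36 = (−2)(2n^2 + 14) + (4n − 8)
  2n^2 + 14 = ((1/2)n + 1)(4n − 8) + (22)
  4n − 8 = ((2/11)n − 4/11)(22) + (0)
The last nonzero remainder is the constant 22, so the polynomials are coprime and gcd = 1.

1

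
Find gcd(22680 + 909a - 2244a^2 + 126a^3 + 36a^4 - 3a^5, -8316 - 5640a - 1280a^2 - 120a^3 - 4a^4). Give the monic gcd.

Repeated division with remainder:
  -3a^5 + 36a^4 + 126a^3 - 2244a^2 + 909a + 22680 = ((3/4)a - 63/2)(-4a^4 - 120a^3 - 1280a^2 - 5640a - 8316) + (-2694a^3 - 38334a^2 - 170514a - 239274)
  -4a^4 - 120a^3 - 1280a^2 - 5640a - 8316 = ((2/1347)a + 14162/604803)(-2694a^3 - 38334a^2 - 170514a - 239274) + (-(26046720/201601)a^2 - (260467200/201601)a - 546981120/201601)
  -2694a^3 - 38334a^2 - 170514a - 239274 = ((90518849/4341120)a + 127613433/1447040)(-(26046720/201601)a^2 - (260467200/201601)a - 546981120/201601) + (0)
Last nonzero remainder: -(26046720/201601)a^2 - (260467200/201601)a - 546981120/201601. Dividing through by -26046720/201601 gives the monic gcd a^2 + 10a + 21.

21 + 10a + a^2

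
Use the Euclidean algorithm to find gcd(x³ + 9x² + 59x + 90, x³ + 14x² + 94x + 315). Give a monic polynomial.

x² + 7x + 45

Euclidean algorithm in ℚ[x]:
  x³ + 9x² + 59x + 90 = (x³ + 14x² + 94x + 315) + (-5x² - 35x - 225)
  x³ + 14x² + 94x + 315 = (-(1/5)x - 7/5)(-5x² - 35x - 225) + (0)
Last nonzero remainder: -5x² - 35x - 225. Dividing through by -5 gives the monic gcd x² + 7x + 45.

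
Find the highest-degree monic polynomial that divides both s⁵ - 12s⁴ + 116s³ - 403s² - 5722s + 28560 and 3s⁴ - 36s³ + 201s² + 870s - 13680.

s² - 2s - 48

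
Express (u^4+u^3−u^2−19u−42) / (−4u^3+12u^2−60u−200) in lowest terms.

Euclidean algorithm in ℚ[u]:
  u^4+u^3−u^2−19u−42 = (−(1/4)u−1)(−4u^3+12u^2−60u−200) + (−4u^2−129u−242)
  −4u^3+12u^2−60u−200 = (u−141/4)(−4u^2−129u−242) + (−(17461/4)u−17461/2)
  −4u^2−129u−242 = ((16/17461)u+484/17461)(−(17461/4)u−17461/2) + (0)
Last nonzero remainder: −(17461/4)u−17461/2. Dividing through by −17461/4 gives the monic gcd u+2.
Cancel u+2 from numerator and denominator to get the reduced form.

(−u^3+u^2−u+21)/(4u^2−20u+100)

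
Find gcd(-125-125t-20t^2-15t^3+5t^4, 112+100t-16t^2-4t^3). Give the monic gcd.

1+t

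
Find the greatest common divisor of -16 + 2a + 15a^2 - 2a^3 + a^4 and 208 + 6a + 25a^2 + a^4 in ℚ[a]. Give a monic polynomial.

Apply the Euclidean algorithm:
  a^4 - 2a^3 + 15a^2 + 2a - 16 = (a^4 + 25a^2 + 6a + 208) + (-2a^3 - 10a^2 - 4a - 224)
  a^4 + 25a^2 + 6a + 208 = (-(1/2)a + 5/2)(-2a^3 - 10a^2 - 4a - 224) + (48a^2 - 96a + 768)
  -2a^3 - 10a^2 - 4a - 224 = (-(1/24)a - 7/24)(48a^2 - 96a + 768) + (0)
Last nonzero remainder: 48a^2 - 96a + 768. Dividing through by 48 gives the monic gcd a^2 - 2a + 16.

16 - 2a + a^2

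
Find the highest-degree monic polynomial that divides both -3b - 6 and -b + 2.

Apply the Euclidean algorithm:
  -3b - 6 = (3)(-b + 2) + (-12)
  -b + 2 = ((1/12)b - 1/6)(-12) + (0)
The last nonzero remainder is the constant -12, so the polynomials are coprime and gcd = 1.

1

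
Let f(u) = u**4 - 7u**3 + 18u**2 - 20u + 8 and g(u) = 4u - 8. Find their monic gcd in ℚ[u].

Euclidean algorithm in ℚ[u]:
  u**4 - 7u**3 + 18u**2 - 20u + 8 = ((1/4)u**3 - (5/4)u**2 + 2u - 1)(4u - 8) + (0)
Last nonzero remainder: 4u - 8. Dividing through by 4 gives the monic gcd u - 2.

u - 2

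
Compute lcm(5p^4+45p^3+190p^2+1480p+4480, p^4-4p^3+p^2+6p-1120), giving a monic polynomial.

Repeated division with remainder:
  5p^4+45p^3+190p^2+1480p+4480 = (5)(p^4-4p^3+p^2+6p-1120) + (65p^3+185p^2+1450p+10080)
  p^4-4p^3+p^2+6p-1120 = ((1/65)p-89/845)(65p^3+185p^2+1450p+10080) + (-(308/169)p^2+(616/169)p-9856/169)
  65p^3+185p^2+1450p+10080 = (-(10985/308)p-7605/44)(-(308/169)p^2+(616/169)p-9856/169) + (0)
Last nonzero remainder: -(308/169)p^2+(616/169)p-9856/169. Dividing through by -308/169 gives the monic gcd p^2-2p+32.
Then lcm(f, g) = f·g / gcd(f, g); expanding and making the result monic gives the answer.

p^6+7p^5-15p^4-95p^3-1026p^2-12152p-31360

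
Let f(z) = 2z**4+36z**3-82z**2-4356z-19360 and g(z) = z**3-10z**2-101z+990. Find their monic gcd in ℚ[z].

Apply the Euclidean algorithm:
  2z**4+36z**3-82z**2-4356z-19360 = (2z+56)(z**3-10z**2-101z+990) + (680z**2-680z-74800)
  z**3-10z**2-101z+990 = ((1/680)z-9/680)(680z**2-680z-74800) + (0)
Last nonzero remainder: 680z**2-680z-74800. Dividing through by 680 gives the monic gcd z**2-z-110.

z**2-z-110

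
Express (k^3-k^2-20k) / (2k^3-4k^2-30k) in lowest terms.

(k+4)/(2k+6)

Euclidean algorithm in ℚ[k]:
  k^3-k^2-20k = (1/2)(2k^3-4k^2-30k) + (k^2-5k)
  2k^3-4k^2-30k = (2k+6)(k^2-5k) + (0)
The last nonzero remainder k^2-5k is already monic.
Cancel k^2-5k from numerator and denominator to get the reduced form.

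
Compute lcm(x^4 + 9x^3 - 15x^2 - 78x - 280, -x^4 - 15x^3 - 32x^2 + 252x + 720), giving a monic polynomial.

By polynomial division,
  x^4 + 9x^3 - 15x^2 - 78x - 280 = (-1)(-x^4 - 15x^3 - 32x^2 + 252x + 720) + (-6x^3 - 47x^2 + 174x + 440)
  -x^4 - 15x^3 - 32x^2 + 252x + 720 = ((1/6)x + 43/36)(-6x^3 - 47x^2 + 174x + 440) + (-(175/36)x^2 - (175/6)x + 1750/9)
  -6x^3 - 47x^2 + 174x + 440 = ((216/175)x + 396/175)(-(175/36)x^2 - (175/6)x + 1750/9) + (0)
Last nonzero remainder: -(175/36)x^2 - (175/6)x + 1750/9. Dividing through by -175/36 gives the monic gcd x^2 + 6x - 40.
Then lcm(f, g) = f·g / gcd(f, g); expanding and making the result monic gives the answer.

x^6 + 18x^5 + 84x^4 - 51x^3 - 1252x^2 - 3924x - 5040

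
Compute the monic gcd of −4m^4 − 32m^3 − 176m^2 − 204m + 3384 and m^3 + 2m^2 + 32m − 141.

m^3 + 2m^2 + 32m − 141

By polynomial division,
  −4m^4 − 32m^3 − 176m^2 − 204m + 3384 = (−4m − 24)(m^3 + 2m^2 + 32m − 141) + (0)
The last nonzero remainder m^3 + 2m^2 + 32m − 141 is already monic.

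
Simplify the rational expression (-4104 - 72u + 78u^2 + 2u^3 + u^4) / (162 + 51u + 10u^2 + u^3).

(-684 + 102u - 4u^2 + u^3)/(27 + 4u + u^2)

Repeated division with remainder:
  u^4 + 2u^3 + 78u^2 - 72u - 4104 = (u - 8)(u^3 + 10u^2 + 51u + 162) + (107u^2 + 174u - 2808)
  u^3 + 10u^2 + 51u + 162 = ((1/107)u + 896/11449)(107u^2 + 174u - 2808) + ((728451/11449)u + 4370706/11449)
  107u^2 + 174u - 2808 = ((1225043/728451)u - 595348/80939)((728451/11449)u + 4370706/11449) + (0)
Last nonzero remainder: (728451/11449)u + 4370706/11449. Dividing through by 728451/11449 gives the monic gcd u + 6.
Cancel u + 6 from numerator and denominator to get the reduced form.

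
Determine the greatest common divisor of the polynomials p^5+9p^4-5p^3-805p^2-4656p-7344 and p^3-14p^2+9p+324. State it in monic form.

p^2-5p-36

Apply the Euclidean algorithm:
  p^5+9p^4-5p^3-805p^2-4656p-7344 = (p^2+23p+308)(p^3-14p^2+9p+324) + (2976p^2-14880p-107136)
  p^3-14p^2+9p+324 = ((1/2976)p-3/992)(2976p^2-14880p-107136) + (0)
Last nonzero remainder: 2976p^2-14880p-107136. Dividing through by 2976 gives the monic gcd p^2-5p-36.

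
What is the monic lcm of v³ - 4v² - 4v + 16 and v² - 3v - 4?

v⁴ - 3v³ - 8v² + 12v + 16

Repeated division with remainder:
  v³ - 4v² - 4v + 16 = (v - 1)(v² - 3v - 4) + (-3v + 12)
  v² - 3v - 4 = (-(1/3)v - 1/3)(-3v + 12) + (0)
Last nonzero remainder: -3v + 12. Dividing through by -3 gives the monic gcd v - 4.
Then lcm(f, g) = f·g / gcd(f, g); expanding and making the result monic gives the answer.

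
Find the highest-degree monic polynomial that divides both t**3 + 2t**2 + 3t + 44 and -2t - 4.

Euclidean algorithm in ℚ[t]:
  t**3 + 2t**2 + 3t + 44 = (-(1/2)t**2 - 3/2)(-2t - 4) + (38)
  -2t - 4 = (-(1/19)t - 2/19)(38) + (0)
The last nonzero remainder is the constant 38, so the polynomials are coprime and gcd = 1.

1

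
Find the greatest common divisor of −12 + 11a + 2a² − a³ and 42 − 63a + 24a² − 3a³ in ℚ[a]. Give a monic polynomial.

Repeated division with remainder:
  −a³ + 2a² + 11a − 12 = (1/3)(−3a³ + 24a² − 63a + 42) + (−6a² + 32a − 26)
  −3a³ + 24a² − 63a + 42 = ((1/2)a − 4/3)(−6a² + 32a − 26) + (−(22/3)a + 22/3)
  −6a² + 32a − 26 = ((9/11)a − 39/11)(−(22/3)a + 22/3) + (0)
Last nonzero remainder: −(22/3)a + 22/3. Dividing through by −22/3 gives the monic gcd a − 1.

−1 + a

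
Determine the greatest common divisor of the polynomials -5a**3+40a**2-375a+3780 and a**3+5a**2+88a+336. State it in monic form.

a**2+a+84

Euclidean algorithm in ℚ[a]:
  -5a**3+40a**2-375a+3780 = (-5)(a**3+5a**2+88a+336) + (65a**2+65a+5460)
  a**3+5a**2+88a+336 = ((1/65)a+4/65)(65a**2+65a+5460) + (0)
Last nonzero remainder: 65a**2+65a+5460. Dividing through by 65 gives the monic gcd a**2+a+84.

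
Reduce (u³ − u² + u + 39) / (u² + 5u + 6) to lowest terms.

(u² − 4u + 13)/(u + 2)

Repeated division with remainder:
  u³ − u² + u + 39 = (u − 6)(u² + 5u + 6) + (25u + 75)
  u² + 5u + 6 = ((1/25)u + 2/25)(25u + 75) + (0)
Last nonzero remainder: 25u + 75. Dividing through by 25 gives the monic gcd u + 3.
Cancel u + 3 from numerator and denominator to get the reduced form.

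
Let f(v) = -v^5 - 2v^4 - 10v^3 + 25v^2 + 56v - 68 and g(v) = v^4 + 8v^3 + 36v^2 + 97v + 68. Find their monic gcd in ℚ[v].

Apply the Euclidean algorithm:
  -v^5 - 2v^4 - 10v^3 + 25v^2 + 56v - 68 = (-v + 6)(v^4 + 8v^3 + 36v^2 + 97v + 68) + (-22v^3 - 94v^2 - 458v - 476)
  v^4 + 8v^3 + 36v^2 + 97v + 68 = (-(1/22)v - 41/242)(-22v^3 - 94v^2 - 458v - 476) + (-(90/121)v^2 - (270/121)v - 1530/121)
  -22v^3 - 94v^2 - 458v - 476 = ((1331/45)v + 1694/45)(-(90/121)v^2 - (270/121)v - 1530/121) + (0)
Last nonzero remainder: -(90/121)v^2 - (270/121)v - 1530/121. Dividing through by -90/121 gives the monic gcd v^2 + 3v + 17.

v^2 + 3v + 17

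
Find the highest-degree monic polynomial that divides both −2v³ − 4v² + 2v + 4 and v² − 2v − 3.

v + 1

Apply the Euclidean algorithm:
  −2v³ − 4v² + 2v + 4 = (−2v − 8)(v² − 2v − 3) + (−20v − 20)
  v² − 2v − 3 = (−(1/20)v + 3/20)(−20v − 20) + (0)
Last nonzero remainder: −20v − 20. Dividing through by −20 gives the monic gcd v + 1.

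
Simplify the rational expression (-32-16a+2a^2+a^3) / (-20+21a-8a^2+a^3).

(8+6a+a^2)/(5-4a+a^2)

Repeated division with remainder:
  a^3+2a^2-16a-32 = (a^3-8a^2+21a-20) + (10a^2-37a-12)
  a^3-8a^2+21a-20 = ((1/10)a-43/100)(10a^2-37a-12) + ((629/100)a-629/25)
  10a^2-37a-12 = ((1000/629)a+300/629)((629/100)a-629/25) + (0)
Last nonzero remainder: (629/100)a-629/25. Dividing through by 629/100 gives the monic gcd a-4.
Cancel a-4 from numerator and denominator to get the reduced form.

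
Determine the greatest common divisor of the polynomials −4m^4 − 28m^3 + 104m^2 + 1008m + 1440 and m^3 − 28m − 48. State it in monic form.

m^2 − 4m − 12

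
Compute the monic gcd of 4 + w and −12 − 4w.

By polynomial division,
  w + 4 = (−1/4)(−4w − 12) + (1)
  −4w − 12 = (−4w − 12)(1) + (0)
The last nonzero remainder is the constant 1, so the polynomials are coprime and gcd = 1.

1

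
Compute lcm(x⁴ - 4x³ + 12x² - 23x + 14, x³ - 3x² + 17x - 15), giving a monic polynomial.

x⁶ - 6x⁵ + 35x⁴ - 107x³ + 240x² - 373x + 210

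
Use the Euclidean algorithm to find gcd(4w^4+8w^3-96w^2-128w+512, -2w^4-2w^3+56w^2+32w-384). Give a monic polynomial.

Repeated division with remainder:
  4w^4+8w^3-96w^2-128w+512 = (-2)(-2w^4-2w^3+56w^2+32w-384) + (4w^3+16w^2-64w-256)
  -2w^4-2w^3+56w^2+32w-384 = (-(1/2)w+3/2)(4w^3+16w^2-64w-256) + (0)
Last nonzero remainder: 4w^3+16w^2-64w-256. Dividing through by 4 gives the monic gcd w^3+4w^2-16w-64.

w^3+4w^2-16w-64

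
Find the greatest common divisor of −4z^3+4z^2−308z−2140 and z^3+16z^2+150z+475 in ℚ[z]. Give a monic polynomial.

z+5

Apply the Euclidean algorithm:
  −4z^3+4z^2−308z−2140 = (−4)(z^3+16z^2+150z+475) + (68z^2+292z−240)
  z^3+16z^2+150z+475 = ((1/68)z+199/1156)(68z^2+292z−240) + ((29843/289)z+149215/289)
  68z^2+292z−240 = ((19652/29843)z−13872/29843)((29843/289)z+149215/289) + (0)
Last nonzero remainder: (29843/289)z+149215/289. Dividing through by 29843/289 gives the monic gcd z+5.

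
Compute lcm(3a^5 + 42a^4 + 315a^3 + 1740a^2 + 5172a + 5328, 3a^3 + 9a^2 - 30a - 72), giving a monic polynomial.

a^6 + 11a^5 + 63a^4 + 265a^3 - 16a^2 - 3396a - 5328

Euclidean algorithm in ℚ[a]:
  3a^5 + 42a^4 + 315a^3 + 1740a^2 + 5172a + 5328 = (a^2 + 11a + 82)(3a^3 + 9a^2 - 30a - 72) + (1404a^2 + 8424a + 11232)
  3a^3 + 9a^2 - 30a - 72 = ((1/468)a - 1/156)(1404a^2 + 8424a + 11232) + (0)
Last nonzero remainder: 1404a^2 + 8424a + 11232. Dividing through by 1404 gives the monic gcd a^2 + 6a + 8.
Then lcm(f, g) = f·g / gcd(f, g); expanding and making the result monic gives the answer.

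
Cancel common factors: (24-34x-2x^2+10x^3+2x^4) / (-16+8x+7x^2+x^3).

By polynomial division,
  2x^4+10x^3-2x^2-34x+24 = (2x-4)(x^3+7x^2+8x-16) + (10x^2+30x-40)
  x^3+7x^2+8x-16 = ((1/10)x+2/5)(10x^2+30x-40) + (0)
Last nonzero remainder: 10x^2+30x-40. Dividing through by 10 gives the monic gcd x^2+3x-4.
Cancel x^2+3x-4 from numerator and denominator to get the reduced form.

(-6+4x+2x^2)/(4+x)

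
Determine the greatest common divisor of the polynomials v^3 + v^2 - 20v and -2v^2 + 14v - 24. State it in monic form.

v - 4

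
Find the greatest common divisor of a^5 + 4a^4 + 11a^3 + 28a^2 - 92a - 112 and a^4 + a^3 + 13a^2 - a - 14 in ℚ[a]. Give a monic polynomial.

a^3 + 2a^2 + 15a + 14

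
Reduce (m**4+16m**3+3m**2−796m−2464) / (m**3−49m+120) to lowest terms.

(m**3+8m**2−61m−308)/(m**2−8m+15)

Apply the Euclidean algorithm:
  m**4+16m**3+3m**2−796m−2464 = (m+16)(m**3−49m+120) + (52m**2−132m−4384)
  m**3−49m+120 = ((1/52)m+33/676)(52m**2−132m−4384) + ((7056/169)m+56448/169)
  52m**2−132m−4384 = ((2197/1764)m−23153/1764)((7056/169)m+56448/169) + (0)
Last nonzero remainder: (7056/169)m+56448/169. Dividing through by 7056/169 gives the monic gcd m+8.
Cancel m+8 from numerator and denominator to get the reduced form.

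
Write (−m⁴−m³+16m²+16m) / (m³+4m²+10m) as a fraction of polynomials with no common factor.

(−m³−m²+16m+16)/(m²+4m+10)

Apply the Euclidean algorithm:
  −m⁴−m³+16m²+16m = (−m+3)(m³+4m²+10m) + (14m²−14m)
  m³+4m²+10m = ((1/14)m+5/14)(14m²−14m) + (15m)
  14m²−14m = ((14/15)m−14/15)(15m) + (0)
Last nonzero remainder: 15m. Dividing through by 15 gives the monic gcd m.
Cancel m from numerator and denominator to get the reduced form.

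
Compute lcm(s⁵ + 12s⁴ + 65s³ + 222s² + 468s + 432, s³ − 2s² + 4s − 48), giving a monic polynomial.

Apply the Euclidean algorithm:
  s⁵ + 12s⁴ + 65s³ + 222s² + 468s + 432 = (s² + 14s + 89)(s³ − 2s² + 4s − 48) + (392s² + 784s + 4704)
  s³ − 2s² + 4s − 48 = ((1/392)s − 1/98)(392s² + 784s + 4704) + (0)
Last nonzero remainder: 392s² + 784s + 4704. Dividing through by 392 gives the monic gcd s² + 2s + 12.
Then lcm(f, g) = f·g / gcd(f, g); expanding and making the result monic gives the answer.

s⁶ + 8s⁵ + 17s⁴ − 38s³ − 420s² − 1440s − 1728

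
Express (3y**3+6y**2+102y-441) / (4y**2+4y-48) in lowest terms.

Euclidean algorithm in ℚ[y]:
  3y**3+6y**2+102y-441 = ((3/4)y+3/4)(4y**2+4y-48) + (135y-405)
  4y**2+4y-48 = ((4/135)y+16/135)(135y-405) + (0)
Last nonzero remainder: 135y-405. Dividing through by 135 gives the monic gcd y-3.
Cancel y-3 from numerator and denominator to get the reduced form.

(3y**2+15y+147)/(4y+16)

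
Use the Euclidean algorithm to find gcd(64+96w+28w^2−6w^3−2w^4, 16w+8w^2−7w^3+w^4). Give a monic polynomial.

Euclidean algorithm in ℚ[w]:
  −2w^4−6w^3+28w^2+96w+64 = (−2)(w^4−7w^3+8w^2+16w) + (−20w^3+44w^2+128w+64)
  w^4−7w^3+8w^2+16w = (−(1/20)w+6/25)(−20w^3+44w^2+128w+64) + ((96/25)w^2−(288/25)w−384/25)
  −20w^3+44w^2+128w+64 = (−(125/24)w−25/6)((96/25)w^2−(288/25)w−384/25) + (0)
Last nonzero remainder: (96/25)w^2−(288/25)w−384/25. Dividing through by 96/25 gives the monic gcd w^2−3w−4.

−4−3w+w^2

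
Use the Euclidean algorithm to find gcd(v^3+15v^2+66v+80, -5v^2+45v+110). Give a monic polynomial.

By polynomial division,
  v^3+15v^2+66v+80 = (-(1/5)v-24/5)(-5v^2+45v+110) + (304v+608)
  -5v^2+45v+110 = (-(5/304)v+55/304)(304v+608) + (0)
Last nonzero remainder: 304v+608. Dividing through by 304 gives the monic gcd v+2.

v+2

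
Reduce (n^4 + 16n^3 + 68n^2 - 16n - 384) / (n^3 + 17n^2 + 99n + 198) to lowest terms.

(n^3 + 10n^2 + 8n - 64)/(n^2 + 11n + 33)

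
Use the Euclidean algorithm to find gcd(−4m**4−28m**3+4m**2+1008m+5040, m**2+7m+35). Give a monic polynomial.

m**2+7m+35

By polynomial division,
  −4m**4−28m**3+4m**2+1008m+5040 = (−4m**2+144)(m**2+7m+35) + (0)
The last nonzero remainder m**2+7m+35 is already monic.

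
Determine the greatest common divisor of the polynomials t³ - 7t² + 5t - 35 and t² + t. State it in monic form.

Repeated division with remainder:
  t³ - 7t² + 5t - 35 = (t - 8)(t² + t) + (13t - 35)
  t² + t = ((1/13)t + 48/169)(13t - 35) + (1680/169)
  13t - 35 = ((2197/1680)t - 169/48)(1680/169) + (0)
The last nonzero remainder is the constant 1680/169, so the polynomials are coprime and gcd = 1.

1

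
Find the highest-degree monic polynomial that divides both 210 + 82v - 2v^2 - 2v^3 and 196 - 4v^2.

-7 + v

Apply the Euclidean algorithm:
  -2v^3 - 2v^2 + 82v + 210 = ((1/2)v + 1/2)(-4v^2 + 196) + (-16v + 112)
  -4v^2 + 196 = ((1/4)v + 7/4)(-16v + 112) + (0)
Last nonzero remainder: -16v + 112. Dividing through by -16 gives the monic gcd v - 7.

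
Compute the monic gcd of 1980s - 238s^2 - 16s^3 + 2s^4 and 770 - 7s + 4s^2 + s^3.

Euclidean algorithm in ℚ[s]:
  2s^4 - 16s^3 - 238s^2 + 1980s = (2s - 24)(s^3 + 4s^2 - 7s + 770) + (-128s^2 + 272s + 18480)
  s^3 + 4s^2 - 7s + 770 = (-(1/128)s - 49/1024)(-128s^2 + 272s + 18480) + ((9625/64)s + 105875/64)
  -128s^2 + 272s + 18480 = (-(8192/9625)s + 3072/275)((9625/64)s + 105875/64) + (0)
Last nonzero remainder: (9625/64)s + 105875/64. Dividing through by 9625/64 gives the monic gcd s + 11.

11 + s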